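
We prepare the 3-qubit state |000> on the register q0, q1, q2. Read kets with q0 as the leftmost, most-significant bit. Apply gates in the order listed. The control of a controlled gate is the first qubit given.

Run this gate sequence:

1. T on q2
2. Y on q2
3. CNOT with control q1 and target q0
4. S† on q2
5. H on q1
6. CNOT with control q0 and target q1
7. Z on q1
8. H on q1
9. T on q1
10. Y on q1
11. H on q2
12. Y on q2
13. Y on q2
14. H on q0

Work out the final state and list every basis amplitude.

After the circuit, the state carries amplitude -exp(3*I*pi/4)/2 on |000>, exp(3*I*pi/4)/2 on |001>, 0 on |010>, 0 on |011>, -exp(3*I*pi/4)/2 on |100>, exp(3*I*pi/4)/2 on |101>, 0 on |110>, 0 on |111>.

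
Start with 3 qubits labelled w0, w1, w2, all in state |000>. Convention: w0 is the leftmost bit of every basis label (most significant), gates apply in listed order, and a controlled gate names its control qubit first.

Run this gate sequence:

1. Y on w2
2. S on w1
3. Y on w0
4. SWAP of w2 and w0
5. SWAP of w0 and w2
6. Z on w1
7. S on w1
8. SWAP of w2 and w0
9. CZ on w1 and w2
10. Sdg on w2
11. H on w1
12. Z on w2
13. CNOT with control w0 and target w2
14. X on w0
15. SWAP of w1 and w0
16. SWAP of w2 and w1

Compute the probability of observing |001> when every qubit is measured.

The probability of measuring |001> is 0.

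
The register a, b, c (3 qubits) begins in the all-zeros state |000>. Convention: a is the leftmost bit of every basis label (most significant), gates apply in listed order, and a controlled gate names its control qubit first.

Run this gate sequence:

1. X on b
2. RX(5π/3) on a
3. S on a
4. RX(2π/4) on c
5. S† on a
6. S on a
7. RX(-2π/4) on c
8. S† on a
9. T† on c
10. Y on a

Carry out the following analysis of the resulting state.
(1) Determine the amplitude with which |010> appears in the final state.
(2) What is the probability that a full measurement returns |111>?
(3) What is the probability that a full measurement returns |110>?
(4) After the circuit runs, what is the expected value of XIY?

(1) The final state's coefficient on |010> equals -1/2. Key observation: the block from step 3 through step 8 cancels to the identity and can be dropped.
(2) A full measurement returns |111> with probability 0.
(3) Outcome |110> occurs with probability 3/4.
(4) The expectation value of XIY is 0.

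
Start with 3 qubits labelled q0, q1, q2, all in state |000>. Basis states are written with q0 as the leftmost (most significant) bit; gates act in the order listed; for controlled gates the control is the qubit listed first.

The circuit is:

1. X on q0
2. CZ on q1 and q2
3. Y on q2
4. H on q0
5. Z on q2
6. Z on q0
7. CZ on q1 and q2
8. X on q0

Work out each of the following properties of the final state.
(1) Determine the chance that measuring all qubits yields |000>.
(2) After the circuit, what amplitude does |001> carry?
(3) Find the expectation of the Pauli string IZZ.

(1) The probability of measuring |000> is 0.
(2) The amplitude on |001> is -sqrt(2)*I/2.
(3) In the final state, IZZ has expectation -1.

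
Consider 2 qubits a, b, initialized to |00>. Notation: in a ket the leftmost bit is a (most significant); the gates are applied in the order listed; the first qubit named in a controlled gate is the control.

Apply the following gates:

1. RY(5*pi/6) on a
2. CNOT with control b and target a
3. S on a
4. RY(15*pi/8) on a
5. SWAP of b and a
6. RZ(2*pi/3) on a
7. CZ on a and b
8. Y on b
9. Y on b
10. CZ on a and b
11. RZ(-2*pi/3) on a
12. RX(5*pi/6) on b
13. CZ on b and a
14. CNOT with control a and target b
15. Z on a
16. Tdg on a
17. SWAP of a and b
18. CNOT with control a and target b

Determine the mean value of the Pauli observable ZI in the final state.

In the final state, ZI has expectation 1/4 + 3*sqrt(sqrt(2) + 2)/8. Key observation: gates 6-11 undo each other exactly, leaving only the rest of the circuit to track.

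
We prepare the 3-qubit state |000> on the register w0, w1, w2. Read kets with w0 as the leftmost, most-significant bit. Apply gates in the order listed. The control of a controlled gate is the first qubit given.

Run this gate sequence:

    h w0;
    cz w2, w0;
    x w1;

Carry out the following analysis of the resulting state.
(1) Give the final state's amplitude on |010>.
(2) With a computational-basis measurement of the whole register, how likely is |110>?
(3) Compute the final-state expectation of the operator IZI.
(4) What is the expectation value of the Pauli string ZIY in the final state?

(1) |010> carries amplitude sqrt(2)/2 in the final state.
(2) The probability of measuring |110> is 1/2.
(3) The expectation value of IZI is -1.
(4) The expectation value of ZIY is 0.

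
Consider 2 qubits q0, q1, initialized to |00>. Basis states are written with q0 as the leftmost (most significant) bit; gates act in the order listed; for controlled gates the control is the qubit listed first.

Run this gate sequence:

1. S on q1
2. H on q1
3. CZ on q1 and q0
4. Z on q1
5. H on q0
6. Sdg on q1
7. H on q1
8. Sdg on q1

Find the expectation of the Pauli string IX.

In the final state, IX has expectation -1.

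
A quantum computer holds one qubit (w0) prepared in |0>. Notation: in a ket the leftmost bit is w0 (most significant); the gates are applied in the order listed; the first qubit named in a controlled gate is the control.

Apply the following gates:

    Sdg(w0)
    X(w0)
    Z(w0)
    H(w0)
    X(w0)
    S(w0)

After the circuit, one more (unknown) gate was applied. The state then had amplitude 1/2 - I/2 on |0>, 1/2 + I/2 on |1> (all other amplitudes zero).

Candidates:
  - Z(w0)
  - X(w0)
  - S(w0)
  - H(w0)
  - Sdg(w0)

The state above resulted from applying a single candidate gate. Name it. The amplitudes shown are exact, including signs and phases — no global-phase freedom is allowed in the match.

It was H(w0) that produced the state shown.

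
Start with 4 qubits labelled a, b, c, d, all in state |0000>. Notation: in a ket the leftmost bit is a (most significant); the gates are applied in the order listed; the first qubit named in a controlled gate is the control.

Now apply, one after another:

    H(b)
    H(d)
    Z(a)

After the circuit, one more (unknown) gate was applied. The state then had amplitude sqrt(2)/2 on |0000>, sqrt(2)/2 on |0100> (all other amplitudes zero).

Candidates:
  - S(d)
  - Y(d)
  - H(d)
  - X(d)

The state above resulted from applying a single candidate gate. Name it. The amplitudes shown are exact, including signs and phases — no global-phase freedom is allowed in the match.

The unique candidate consistent with the amplitudes is H(d).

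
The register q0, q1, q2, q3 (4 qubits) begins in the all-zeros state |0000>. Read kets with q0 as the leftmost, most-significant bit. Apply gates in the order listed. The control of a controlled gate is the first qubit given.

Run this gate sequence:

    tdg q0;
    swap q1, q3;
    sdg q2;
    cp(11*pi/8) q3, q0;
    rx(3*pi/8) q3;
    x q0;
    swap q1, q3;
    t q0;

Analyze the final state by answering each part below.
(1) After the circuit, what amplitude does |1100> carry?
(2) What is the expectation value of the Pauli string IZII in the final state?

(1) The amplitude on |1100> is -exp(3*I*pi/4)*sin(3*pi/16).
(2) In the final state, IZII has expectation sqrt(2 - sqrt(2))/2.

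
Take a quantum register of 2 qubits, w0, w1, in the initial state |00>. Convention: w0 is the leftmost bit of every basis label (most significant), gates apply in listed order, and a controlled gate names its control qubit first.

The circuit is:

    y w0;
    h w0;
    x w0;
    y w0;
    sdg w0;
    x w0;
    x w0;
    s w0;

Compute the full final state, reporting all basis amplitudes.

The resulting statevector has amplitude sqrt(2)/2 on |00>, 0 on |01>, sqrt(2)/2 on |10>, 0 on |11>.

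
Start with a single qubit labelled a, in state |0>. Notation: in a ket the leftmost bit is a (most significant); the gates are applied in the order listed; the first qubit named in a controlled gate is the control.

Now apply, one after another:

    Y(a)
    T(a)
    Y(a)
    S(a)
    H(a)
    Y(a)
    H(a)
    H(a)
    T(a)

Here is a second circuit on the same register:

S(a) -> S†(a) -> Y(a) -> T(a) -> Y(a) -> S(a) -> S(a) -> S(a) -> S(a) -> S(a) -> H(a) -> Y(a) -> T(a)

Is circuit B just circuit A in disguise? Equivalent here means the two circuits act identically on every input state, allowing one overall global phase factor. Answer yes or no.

Yes, they are equivalent — the unitaries differ by at most a global phase.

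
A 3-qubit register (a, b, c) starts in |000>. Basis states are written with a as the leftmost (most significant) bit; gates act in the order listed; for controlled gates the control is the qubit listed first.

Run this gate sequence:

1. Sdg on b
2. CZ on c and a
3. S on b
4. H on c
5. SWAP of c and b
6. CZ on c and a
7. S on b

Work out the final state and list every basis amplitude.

After the circuit, the state carries amplitude sqrt(2)/2 on |000>, sqrt(2)*I/2 on |010>, and 0 on every other basis state.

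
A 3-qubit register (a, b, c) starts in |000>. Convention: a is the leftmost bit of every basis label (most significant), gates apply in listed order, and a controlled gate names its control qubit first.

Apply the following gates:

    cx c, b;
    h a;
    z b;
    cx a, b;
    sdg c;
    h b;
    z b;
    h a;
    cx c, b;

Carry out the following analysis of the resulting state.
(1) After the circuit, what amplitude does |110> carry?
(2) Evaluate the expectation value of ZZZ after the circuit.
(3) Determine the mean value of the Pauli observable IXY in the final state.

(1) The amplitude on |110> is -sqrt(2)/2.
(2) The expectation value of ZZZ is 1.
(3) In the final state, IXY has expectation 0.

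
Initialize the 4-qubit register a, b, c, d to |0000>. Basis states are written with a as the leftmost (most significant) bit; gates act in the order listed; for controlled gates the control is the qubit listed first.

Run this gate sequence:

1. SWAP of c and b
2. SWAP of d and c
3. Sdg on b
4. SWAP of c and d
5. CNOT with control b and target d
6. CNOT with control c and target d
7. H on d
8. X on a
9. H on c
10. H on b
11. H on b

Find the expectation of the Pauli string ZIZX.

The expectation value of ZIZX is 0.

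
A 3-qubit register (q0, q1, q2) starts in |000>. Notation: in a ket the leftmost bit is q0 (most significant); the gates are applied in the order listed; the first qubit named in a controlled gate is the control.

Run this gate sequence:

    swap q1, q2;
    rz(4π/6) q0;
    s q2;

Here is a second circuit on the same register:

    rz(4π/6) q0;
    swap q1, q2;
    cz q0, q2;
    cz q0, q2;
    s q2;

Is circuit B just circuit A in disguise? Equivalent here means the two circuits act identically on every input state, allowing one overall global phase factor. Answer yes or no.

Yes: on every input state the two circuits agree up to one overall phase factor.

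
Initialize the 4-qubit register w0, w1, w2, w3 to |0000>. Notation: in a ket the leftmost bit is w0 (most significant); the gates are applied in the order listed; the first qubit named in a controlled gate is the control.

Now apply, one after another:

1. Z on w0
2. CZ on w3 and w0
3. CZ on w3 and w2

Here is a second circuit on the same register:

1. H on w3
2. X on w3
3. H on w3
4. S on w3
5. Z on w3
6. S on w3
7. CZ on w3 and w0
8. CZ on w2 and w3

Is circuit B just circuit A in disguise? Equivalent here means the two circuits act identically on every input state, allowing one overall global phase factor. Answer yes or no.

No, they are not equivalent — no single phase factor reconciles the two unitaries.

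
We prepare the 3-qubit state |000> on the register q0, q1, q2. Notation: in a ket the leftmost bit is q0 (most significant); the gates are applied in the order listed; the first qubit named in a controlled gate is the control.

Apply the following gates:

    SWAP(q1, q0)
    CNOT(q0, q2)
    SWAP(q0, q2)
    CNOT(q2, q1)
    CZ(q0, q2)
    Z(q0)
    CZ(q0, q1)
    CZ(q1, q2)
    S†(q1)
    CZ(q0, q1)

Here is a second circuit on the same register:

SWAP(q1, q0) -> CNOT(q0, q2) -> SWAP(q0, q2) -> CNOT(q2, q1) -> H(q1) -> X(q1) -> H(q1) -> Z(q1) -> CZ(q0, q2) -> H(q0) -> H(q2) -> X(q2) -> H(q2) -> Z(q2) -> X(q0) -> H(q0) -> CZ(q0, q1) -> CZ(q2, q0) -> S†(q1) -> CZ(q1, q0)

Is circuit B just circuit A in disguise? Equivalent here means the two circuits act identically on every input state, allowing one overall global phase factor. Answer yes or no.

No, they are not equivalent — no single phase factor reconciles the two unitaries.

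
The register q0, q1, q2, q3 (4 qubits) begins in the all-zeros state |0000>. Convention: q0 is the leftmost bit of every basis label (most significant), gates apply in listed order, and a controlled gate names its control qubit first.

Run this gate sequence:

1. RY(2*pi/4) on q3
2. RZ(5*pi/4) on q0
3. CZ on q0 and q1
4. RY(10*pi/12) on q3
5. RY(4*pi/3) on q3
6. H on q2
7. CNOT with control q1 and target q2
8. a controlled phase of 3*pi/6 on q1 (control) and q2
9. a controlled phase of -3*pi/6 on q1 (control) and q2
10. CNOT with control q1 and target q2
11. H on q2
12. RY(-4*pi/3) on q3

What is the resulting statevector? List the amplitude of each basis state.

The final amplitudes are exp(3*I*pi/8)/2 on |0000>, -sqrt(3)*exp(3*I*pi/8)/2 on |0001>, and 0 on every other basis state. Key observation: the block from step 5 through step 12 cancels to the identity and can be dropped.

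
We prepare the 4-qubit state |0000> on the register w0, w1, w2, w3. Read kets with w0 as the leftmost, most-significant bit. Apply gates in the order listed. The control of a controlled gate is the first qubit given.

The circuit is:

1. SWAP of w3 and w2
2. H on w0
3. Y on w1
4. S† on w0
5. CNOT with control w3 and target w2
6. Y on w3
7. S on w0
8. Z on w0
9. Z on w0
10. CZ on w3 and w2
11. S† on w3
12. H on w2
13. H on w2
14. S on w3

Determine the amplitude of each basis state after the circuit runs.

After the circuit, the state carries amplitude -sqrt(2)/2 on |0101>, -sqrt(2)/2 on |1101>, and 0 on every other basis state.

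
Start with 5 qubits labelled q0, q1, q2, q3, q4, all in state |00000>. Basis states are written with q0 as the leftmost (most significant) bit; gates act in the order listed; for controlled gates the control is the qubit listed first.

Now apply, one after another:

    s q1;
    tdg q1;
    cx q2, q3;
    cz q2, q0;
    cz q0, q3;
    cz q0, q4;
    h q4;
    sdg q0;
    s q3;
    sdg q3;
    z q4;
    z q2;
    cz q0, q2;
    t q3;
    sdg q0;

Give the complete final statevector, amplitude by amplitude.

The resulting statevector has amplitude sqrt(2)/2 on |00000>, -sqrt(2)/2 on |00001>, and 0 on every other basis state.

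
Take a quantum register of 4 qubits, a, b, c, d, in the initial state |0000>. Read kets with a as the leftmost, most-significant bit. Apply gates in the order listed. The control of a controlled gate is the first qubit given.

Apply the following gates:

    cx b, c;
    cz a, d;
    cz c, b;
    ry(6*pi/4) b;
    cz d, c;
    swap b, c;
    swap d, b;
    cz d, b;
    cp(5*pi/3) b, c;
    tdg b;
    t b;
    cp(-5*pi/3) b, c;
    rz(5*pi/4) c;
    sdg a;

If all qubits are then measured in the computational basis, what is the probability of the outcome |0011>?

A full measurement returns |0011> with probability 0.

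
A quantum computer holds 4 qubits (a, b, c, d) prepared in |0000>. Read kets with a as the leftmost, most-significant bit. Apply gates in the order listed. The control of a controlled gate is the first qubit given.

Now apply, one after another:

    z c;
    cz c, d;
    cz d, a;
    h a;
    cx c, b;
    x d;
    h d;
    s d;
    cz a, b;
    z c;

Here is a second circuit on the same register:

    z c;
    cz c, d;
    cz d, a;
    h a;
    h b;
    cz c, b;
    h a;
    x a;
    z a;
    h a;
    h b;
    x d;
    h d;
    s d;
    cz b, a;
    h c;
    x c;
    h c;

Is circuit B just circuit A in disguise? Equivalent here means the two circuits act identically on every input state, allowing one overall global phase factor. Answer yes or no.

No: there is an input state on which the two circuits produce genuinely different outputs (not merely differing by a phase).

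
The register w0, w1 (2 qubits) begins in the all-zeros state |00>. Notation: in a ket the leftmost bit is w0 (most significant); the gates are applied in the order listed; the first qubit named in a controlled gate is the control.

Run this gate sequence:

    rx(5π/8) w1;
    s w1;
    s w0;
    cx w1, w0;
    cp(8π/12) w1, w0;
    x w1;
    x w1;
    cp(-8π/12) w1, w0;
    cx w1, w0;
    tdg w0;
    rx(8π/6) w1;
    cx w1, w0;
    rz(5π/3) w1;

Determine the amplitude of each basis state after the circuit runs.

After the circuit, the state carries amplitude (cos(5*pi/16) + sqrt(3)*I*sin(5*pi/16))*exp(I*pi/6)/2 on |00>, 0 on |01>, 0 on |10>, -exp(5*I*pi/6)*sin(5*pi/16)/2 + sqrt(3)*exp(I*pi/3)*cos(5*pi/16)/2 on |11>. Key observation: steps 4-9 multiply out to the identity, so the circuit reduces to the remaining gates.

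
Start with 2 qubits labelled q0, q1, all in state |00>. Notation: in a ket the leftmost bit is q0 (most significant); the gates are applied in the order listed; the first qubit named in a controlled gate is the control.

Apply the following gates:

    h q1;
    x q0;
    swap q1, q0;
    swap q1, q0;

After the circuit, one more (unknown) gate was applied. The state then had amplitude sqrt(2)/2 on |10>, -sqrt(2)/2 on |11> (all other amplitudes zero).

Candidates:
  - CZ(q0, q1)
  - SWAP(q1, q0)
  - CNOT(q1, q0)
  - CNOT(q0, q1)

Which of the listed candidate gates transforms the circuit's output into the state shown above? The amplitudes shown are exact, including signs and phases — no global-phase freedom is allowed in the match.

The unique candidate consistent with the amplitudes is CZ(q0, q1).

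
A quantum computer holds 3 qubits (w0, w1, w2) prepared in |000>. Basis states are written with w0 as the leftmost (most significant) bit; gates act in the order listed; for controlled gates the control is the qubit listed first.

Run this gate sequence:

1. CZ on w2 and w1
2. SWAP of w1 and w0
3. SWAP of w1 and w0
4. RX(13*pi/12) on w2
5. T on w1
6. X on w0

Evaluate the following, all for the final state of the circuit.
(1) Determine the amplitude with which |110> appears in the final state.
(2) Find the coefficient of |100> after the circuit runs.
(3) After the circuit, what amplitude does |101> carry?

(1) |110> carries amplitude 0 in the final state. Key observation: the block from step 2 through step 3 cancels to the identity and can be dropped.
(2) |100> carries amplitude -sqrt(sqrt(2) + 2)/4 + sqrt(6 - 3*sqrt(2))/4 in the final state.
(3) |101> carries amplitude -I*sqrt(3*sqrt(2) + 6)/4 - I*sqrt(2 - sqrt(2))/4 in the final state.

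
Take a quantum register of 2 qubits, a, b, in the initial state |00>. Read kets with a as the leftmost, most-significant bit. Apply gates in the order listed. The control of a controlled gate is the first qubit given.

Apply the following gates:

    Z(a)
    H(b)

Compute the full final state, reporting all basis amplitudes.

After the circuit, the state carries amplitude sqrt(2)/2 on |00>, sqrt(2)/2 on |01>, 0 on |10>, 0 on |11>.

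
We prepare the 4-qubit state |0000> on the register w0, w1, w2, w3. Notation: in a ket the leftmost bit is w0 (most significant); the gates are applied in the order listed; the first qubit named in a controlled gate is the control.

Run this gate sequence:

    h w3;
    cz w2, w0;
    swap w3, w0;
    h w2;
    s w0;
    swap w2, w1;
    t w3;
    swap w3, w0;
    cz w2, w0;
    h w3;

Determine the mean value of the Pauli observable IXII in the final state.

The expectation value of IXII is 1.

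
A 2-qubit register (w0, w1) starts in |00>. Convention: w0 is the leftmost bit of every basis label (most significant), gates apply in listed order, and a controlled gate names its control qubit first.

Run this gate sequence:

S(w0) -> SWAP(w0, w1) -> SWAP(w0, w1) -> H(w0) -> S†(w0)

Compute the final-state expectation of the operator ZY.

The observable ZY averages to 0.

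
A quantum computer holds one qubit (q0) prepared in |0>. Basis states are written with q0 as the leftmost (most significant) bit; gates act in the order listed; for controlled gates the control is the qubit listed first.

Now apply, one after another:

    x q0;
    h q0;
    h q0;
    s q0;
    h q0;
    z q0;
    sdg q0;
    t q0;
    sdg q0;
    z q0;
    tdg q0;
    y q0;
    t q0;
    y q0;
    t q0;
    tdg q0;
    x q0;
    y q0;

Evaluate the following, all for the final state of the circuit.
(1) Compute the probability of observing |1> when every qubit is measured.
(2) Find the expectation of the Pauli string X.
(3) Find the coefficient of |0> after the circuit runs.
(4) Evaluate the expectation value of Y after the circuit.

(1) The probability of measuring |1> is 1/2.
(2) The observable X averages to -sqrt(2)/2.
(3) |0> carries amplitude sqrt(2)*exp(I*pi/4)/2 in the final state.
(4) The expectation value of Y is sqrt(2)/2.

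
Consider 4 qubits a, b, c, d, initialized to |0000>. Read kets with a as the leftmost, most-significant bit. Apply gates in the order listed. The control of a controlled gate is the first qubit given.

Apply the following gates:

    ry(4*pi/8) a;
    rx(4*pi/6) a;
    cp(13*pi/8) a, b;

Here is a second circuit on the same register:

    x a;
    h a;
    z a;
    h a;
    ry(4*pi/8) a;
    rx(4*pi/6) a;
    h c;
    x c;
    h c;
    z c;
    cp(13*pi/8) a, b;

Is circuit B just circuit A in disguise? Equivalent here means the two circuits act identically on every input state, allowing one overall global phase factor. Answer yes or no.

Yes, they are equivalent — the unitaries differ by at most a global phase.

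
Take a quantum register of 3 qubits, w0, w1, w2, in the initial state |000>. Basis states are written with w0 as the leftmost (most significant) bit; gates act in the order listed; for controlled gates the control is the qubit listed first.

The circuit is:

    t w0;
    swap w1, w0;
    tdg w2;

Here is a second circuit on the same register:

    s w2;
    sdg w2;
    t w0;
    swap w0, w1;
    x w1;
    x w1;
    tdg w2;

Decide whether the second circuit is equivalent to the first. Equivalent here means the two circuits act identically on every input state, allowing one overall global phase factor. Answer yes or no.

Yes — the two circuits implement the same unitary up to a global phase.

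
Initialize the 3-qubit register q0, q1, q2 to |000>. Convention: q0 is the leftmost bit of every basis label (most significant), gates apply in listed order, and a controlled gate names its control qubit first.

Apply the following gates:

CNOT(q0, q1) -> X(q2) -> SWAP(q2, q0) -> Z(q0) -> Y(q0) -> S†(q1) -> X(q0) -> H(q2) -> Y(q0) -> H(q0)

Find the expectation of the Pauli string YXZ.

The expectation value of YXZ is 0.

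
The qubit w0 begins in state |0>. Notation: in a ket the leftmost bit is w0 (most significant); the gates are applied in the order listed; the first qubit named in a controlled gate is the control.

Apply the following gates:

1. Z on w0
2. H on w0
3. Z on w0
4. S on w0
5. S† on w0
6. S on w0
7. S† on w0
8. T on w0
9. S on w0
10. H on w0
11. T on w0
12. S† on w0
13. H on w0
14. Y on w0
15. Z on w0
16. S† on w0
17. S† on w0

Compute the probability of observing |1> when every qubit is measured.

A full measurement returns |1> with probability 3/4.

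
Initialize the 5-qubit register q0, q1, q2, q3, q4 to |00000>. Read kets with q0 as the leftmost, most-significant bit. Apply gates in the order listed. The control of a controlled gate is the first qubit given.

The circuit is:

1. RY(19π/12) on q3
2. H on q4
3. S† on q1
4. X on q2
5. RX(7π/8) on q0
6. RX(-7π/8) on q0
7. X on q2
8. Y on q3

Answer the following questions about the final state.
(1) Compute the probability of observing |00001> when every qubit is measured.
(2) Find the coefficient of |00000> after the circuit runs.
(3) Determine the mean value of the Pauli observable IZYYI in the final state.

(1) Outcome |00001> occurs with probability -sqrt(3)*sqrt(1/2 - sqrt(2)/4)*sqrt(sqrt(2)/4 + 1/2)*sin(7*pi/16)**4/4 - sqrt(3)*sqrt(1/2 - sqrt(2)/4)*sqrt(sqrt(2)/4 + 1/2)*sin(7*pi/16)**2*cos(7*pi/16)**2/2 - sqrt(3)*sqrt(1/2 - sqrt(2)/4)*sqrt(sqrt(2)/4 + 1/2)*cos(7*pi/16)**4/4 + sqrt(2)*cos(7*pi/16)**4/16 + cos(7*pi/16)**4/4 + sqrt(2)*sin(7*pi/16)**2*cos(7*pi/16)**2/8 + sin(7*pi/16)**2*cos(7*pi/16)**2/2 + sqrt(2)*sin(7*pi/16)**4/16 + sin(7*pi/16)**4/4. Key observation: the block from step 4 through step 7 cancels to the identity and can be dropped.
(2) |00000> carries amplitude -sqrt(6)*I*sqrt(sqrt(2)/4 + 1/2)*sin(7*pi/16)**2/4 - sqrt(6)*I*sqrt(sqrt(2)/4 + 1/2)*cos(7*pi/16)**2/4 + sqrt(2)*I*sqrt(1/2 - sqrt(2)/4)*cos(7*pi/16)**2/4 + sqrt(2)*I*sqrt(1/2 - sqrt(2)/4)*sin(7*pi/16)**2/4 in the final state.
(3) The expectation value of IZYYI is 0.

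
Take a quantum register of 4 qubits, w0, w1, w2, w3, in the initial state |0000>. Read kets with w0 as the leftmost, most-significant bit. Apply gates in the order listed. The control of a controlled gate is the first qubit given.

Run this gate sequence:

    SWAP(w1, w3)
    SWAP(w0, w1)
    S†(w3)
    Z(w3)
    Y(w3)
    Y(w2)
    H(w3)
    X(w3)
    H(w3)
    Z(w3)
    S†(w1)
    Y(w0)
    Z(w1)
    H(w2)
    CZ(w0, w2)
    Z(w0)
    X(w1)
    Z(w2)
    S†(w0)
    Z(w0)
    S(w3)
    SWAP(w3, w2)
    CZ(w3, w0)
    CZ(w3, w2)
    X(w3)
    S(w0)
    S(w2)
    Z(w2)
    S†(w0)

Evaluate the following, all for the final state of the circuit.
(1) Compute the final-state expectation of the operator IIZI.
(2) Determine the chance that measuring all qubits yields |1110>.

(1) In the final state, IIZI has expectation -1. Key observation: the block from step 7 through step 10 cancels to the identity and can be dropped.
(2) A full measurement returns |1110> with probability 1/2.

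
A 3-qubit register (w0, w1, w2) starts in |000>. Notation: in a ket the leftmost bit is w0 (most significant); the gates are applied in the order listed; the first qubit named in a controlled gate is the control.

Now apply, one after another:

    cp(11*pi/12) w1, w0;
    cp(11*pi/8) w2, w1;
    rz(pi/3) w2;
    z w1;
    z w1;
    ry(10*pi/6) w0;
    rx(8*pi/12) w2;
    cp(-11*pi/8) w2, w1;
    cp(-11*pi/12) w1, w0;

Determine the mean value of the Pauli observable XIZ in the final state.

The expectation value of XIZ is sqrt(3)/4.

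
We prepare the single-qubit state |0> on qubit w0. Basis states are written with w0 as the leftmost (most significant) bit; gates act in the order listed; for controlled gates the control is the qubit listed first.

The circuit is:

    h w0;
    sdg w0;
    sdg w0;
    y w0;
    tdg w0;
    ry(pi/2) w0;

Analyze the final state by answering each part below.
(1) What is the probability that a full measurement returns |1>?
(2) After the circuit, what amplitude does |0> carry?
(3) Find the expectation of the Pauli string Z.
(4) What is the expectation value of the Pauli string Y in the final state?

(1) Outcome |1> occurs with probability sqrt(2)/4 + 1/2.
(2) The amplitude on |0> is -exp(I*pi/4)/2 + I/2.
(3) The observable Z averages to -sqrt(2)/2.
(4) In the final state, Y has expectation -sqrt(2)/2.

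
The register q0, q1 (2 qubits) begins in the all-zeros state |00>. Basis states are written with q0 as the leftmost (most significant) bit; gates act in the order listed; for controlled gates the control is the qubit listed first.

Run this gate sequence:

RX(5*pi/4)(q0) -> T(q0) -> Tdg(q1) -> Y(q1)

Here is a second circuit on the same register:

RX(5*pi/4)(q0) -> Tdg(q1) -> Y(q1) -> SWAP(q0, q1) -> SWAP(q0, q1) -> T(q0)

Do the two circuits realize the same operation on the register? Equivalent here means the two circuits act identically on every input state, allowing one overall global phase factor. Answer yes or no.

Yes — the two circuits implement the same unitary up to a global phase.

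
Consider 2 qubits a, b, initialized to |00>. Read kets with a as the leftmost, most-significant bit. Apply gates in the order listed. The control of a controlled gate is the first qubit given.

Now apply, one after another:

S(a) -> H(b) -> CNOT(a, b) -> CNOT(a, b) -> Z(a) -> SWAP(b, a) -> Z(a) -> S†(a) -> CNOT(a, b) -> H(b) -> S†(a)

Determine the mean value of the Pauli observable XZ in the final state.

The expectation value of XZ is 1.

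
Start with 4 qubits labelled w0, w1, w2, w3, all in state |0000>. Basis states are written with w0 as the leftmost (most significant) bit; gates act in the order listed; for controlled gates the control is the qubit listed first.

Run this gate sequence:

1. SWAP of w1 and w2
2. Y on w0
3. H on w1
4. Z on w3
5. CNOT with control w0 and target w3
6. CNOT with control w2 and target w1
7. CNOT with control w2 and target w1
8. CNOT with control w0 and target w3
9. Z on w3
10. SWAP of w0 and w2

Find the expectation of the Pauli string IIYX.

The expectation value of IIYX is 0. Key observation: gates 4-9 undo each other exactly, leaving only the rest of the circuit to track.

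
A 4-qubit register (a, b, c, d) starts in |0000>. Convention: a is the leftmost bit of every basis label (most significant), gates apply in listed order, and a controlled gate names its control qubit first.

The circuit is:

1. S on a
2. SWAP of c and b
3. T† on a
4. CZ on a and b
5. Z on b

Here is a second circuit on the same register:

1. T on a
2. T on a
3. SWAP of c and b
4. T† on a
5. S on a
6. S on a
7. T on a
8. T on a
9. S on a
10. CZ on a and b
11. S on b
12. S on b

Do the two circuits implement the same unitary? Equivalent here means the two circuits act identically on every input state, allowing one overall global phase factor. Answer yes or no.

Yes, they are equivalent — the unitaries differ by at most a global phase.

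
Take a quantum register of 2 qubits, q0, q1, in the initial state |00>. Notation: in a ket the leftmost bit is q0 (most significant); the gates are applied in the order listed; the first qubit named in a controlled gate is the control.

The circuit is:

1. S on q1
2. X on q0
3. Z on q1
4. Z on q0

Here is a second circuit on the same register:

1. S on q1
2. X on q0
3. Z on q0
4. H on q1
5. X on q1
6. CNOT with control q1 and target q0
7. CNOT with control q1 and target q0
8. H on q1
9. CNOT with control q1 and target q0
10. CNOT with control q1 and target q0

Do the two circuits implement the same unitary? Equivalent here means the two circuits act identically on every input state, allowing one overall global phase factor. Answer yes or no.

Yes: on every input state the two circuits agree up to one overall phase factor.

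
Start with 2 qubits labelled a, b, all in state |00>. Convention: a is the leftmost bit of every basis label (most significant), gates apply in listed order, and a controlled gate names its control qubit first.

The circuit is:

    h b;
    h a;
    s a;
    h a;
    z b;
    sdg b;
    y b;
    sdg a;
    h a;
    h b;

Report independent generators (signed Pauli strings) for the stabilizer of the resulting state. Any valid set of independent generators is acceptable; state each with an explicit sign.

The final state is stabilized by the group generated by -IY, -ZI; other independent generating sets are equally valid.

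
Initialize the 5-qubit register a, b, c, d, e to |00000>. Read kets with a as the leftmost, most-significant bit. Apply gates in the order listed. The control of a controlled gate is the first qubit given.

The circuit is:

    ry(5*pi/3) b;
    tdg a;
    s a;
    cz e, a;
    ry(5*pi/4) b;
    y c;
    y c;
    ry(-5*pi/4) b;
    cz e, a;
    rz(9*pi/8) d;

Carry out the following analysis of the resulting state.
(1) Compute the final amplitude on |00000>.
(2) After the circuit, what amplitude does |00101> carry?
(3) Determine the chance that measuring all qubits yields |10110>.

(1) |00000> carries amplitude sqrt(3)*exp(7*I*pi/16)/2 in the final state. Key observation: gates 4-9 undo each other exactly, leaving only the rest of the circuit to track.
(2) The final state's coefficient on |00101> equals 0.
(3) The probability of measuring |10110> is 0.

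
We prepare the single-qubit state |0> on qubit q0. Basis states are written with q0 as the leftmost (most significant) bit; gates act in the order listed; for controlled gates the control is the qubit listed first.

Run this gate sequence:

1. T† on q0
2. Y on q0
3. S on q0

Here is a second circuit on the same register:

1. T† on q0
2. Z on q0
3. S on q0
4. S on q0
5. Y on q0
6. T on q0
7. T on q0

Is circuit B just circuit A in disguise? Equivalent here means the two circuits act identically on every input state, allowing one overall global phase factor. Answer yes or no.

Yes, they are equivalent — the unitaries differ by at most a global phase.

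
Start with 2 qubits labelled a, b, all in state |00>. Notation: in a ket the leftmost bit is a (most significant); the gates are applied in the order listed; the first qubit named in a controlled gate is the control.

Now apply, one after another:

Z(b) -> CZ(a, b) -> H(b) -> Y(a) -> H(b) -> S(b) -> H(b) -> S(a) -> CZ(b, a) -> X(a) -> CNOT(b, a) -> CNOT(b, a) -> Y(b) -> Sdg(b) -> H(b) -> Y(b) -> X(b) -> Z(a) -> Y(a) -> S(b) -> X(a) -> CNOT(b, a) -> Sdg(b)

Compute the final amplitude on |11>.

The final state's coefficient on |11> equals 1/2 - I/2.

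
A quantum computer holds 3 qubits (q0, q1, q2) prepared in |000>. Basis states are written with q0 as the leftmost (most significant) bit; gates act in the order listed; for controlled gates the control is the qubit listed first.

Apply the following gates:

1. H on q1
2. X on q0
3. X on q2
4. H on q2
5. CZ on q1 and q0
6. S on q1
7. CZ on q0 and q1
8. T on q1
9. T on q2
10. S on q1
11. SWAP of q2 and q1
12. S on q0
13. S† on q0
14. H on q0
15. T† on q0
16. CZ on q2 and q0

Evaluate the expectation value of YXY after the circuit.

The expectation value of YXY is -sqrt(2)/4. Key observation: steps 12-13 multiply out to the identity, so the circuit reduces to the remaining gates.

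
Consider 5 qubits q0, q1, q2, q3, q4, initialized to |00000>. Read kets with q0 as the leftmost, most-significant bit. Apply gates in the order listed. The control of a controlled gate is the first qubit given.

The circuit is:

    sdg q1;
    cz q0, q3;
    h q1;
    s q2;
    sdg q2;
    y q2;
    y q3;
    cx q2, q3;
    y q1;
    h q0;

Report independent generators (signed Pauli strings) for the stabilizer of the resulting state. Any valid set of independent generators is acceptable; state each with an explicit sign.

The stabilizer group can be generated by +XIIII, -IXIII, -IIZII, +IIIZI, +IIIIZ, among other valid generating sets.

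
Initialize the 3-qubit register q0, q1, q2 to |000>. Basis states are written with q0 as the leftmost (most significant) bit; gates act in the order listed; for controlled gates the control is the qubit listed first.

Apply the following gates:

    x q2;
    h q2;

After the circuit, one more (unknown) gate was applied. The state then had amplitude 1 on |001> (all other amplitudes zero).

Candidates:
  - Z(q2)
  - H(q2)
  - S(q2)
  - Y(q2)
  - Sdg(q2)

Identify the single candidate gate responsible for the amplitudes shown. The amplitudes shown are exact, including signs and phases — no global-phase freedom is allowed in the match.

The applied gate was H(q2).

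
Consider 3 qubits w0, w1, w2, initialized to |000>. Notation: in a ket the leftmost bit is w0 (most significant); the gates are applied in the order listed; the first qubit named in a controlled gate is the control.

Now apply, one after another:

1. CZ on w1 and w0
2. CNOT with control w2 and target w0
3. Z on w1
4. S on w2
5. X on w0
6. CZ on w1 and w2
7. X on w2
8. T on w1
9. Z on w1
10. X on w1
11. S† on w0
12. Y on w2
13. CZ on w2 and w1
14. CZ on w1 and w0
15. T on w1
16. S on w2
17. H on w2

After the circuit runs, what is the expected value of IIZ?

The observable IIZ averages to 0.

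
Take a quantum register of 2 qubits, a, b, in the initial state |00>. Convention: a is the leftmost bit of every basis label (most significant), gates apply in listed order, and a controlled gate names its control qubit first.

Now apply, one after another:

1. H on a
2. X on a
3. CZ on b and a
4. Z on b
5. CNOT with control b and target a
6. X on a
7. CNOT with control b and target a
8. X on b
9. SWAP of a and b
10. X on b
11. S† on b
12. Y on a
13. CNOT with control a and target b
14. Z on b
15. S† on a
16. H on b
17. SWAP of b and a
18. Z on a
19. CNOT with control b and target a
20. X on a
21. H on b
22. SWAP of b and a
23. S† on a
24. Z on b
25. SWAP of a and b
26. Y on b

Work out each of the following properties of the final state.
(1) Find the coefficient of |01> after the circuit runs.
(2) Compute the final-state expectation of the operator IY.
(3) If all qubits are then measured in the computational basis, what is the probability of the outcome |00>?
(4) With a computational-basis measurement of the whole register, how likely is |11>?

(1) The final state's coefficient on |01> equals sqrt(2)*(-1 + I)/4.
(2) The observable IY averages to -1.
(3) A full measurement returns |00> with probability 1/4.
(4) The probability of measuring |11> is 1/4.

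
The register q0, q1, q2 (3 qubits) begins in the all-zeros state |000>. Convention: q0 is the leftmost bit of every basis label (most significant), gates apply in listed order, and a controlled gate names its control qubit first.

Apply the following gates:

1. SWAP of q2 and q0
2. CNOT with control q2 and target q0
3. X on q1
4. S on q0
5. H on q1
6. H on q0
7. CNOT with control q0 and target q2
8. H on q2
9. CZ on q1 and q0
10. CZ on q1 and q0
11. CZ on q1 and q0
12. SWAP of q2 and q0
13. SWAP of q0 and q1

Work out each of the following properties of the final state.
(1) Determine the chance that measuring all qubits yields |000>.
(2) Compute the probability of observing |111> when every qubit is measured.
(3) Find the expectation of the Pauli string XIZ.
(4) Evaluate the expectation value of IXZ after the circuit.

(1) Outcome |000> occurs with probability 1/8. Key observation: steps 9-10 multiply out to the identity, so the circuit reduces to the remaining gates.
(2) A full measurement returns |111> with probability 1/8.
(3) The expectation value of XIZ is -1.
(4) In the final state, IXZ has expectation 1.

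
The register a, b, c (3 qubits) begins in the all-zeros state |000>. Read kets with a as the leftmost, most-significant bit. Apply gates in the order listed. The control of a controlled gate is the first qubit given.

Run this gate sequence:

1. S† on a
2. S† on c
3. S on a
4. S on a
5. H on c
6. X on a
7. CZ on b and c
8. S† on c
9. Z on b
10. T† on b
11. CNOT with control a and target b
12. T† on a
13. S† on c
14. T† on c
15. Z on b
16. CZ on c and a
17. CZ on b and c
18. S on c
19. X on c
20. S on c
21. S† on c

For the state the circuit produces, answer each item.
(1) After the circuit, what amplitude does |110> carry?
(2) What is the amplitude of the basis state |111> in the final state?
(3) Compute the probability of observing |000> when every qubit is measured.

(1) |110> carries amplitude sqrt(2)/2 in the final state.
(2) |111> carries amplitude sqrt(2)*exp(3*I*pi/4)/2 in the final state.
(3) Outcome |000> occurs with probability 0.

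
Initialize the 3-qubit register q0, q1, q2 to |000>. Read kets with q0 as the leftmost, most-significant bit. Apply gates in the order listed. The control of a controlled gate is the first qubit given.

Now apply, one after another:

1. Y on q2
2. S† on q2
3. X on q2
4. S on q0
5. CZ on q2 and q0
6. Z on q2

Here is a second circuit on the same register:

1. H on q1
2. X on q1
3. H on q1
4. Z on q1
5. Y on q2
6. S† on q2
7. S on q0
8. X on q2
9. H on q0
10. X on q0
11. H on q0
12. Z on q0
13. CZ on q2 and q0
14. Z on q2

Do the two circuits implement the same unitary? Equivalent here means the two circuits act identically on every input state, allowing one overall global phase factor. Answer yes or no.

Yes: on every input state the two circuits agree up to one overall phase factor.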